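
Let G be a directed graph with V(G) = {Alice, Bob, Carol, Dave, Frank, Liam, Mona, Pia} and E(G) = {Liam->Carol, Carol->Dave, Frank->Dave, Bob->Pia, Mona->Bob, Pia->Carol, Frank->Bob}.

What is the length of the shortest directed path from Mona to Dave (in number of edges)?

Distance 0: Mona.
Distance 1: Bob.
Distance 2: Pia.
Distance 3: Carol.
Distance 4: Dave — contains Dave.

4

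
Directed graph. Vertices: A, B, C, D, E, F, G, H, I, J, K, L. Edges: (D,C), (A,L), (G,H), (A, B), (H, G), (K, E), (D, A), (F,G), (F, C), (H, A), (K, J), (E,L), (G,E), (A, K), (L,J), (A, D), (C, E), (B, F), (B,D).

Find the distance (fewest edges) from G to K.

3

Distance 0: G.
Distance 1: E, H.
Distance 2: A, L.
Distance 3: B, D, J, K — contains K.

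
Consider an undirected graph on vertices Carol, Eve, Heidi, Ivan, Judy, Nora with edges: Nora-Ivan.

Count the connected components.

5

From Carol: component {Carol}.
From Eve: component {Eve}.
From Heidi: component {Heidi}.
From Ivan: component {Ivan, Nora}.
From Judy: component {Judy}.
That's 5 components.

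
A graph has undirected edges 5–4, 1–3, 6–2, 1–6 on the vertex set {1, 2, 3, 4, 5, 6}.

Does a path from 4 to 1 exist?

No

Explore from 4.
Distance 1: reach 5.
The search is exhausted without reaching 1; it lies in a different component.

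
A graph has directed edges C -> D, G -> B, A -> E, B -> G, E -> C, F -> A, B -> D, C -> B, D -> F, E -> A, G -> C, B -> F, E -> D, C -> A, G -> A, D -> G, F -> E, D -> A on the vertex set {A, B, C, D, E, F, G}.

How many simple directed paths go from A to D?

3

A→E→C→B→D
A→E→C→D
A→E→D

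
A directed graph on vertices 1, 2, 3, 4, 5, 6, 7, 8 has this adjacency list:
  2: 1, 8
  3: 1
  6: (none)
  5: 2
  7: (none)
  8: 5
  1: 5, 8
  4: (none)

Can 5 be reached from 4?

4 has no outgoing edges, so nothing is reachable from it.

No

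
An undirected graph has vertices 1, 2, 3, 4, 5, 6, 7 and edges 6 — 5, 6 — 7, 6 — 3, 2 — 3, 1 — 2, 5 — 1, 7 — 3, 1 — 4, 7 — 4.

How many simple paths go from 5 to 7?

5–1–2–3–6–7
5–1–2–3–7
5–1–4–7
5–6–3–2–1–4–7
5–6–3–7
5–6–7

6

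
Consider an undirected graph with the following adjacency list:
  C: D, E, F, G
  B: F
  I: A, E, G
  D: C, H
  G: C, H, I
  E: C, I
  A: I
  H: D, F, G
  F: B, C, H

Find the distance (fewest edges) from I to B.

Distance 0: I.
Distance 1: A, E, G.
Distance 2: C, H.
Distance 3: D, F.
Distance 4: B — contains B.

4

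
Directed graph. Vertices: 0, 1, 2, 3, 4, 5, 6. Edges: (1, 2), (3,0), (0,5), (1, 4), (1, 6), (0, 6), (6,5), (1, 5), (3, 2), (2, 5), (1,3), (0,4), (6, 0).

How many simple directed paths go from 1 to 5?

7

1→2→5
1→3→0→5
1→3→0→6→5
1→3→2→5
1→5
1→6→0→5
1→6→5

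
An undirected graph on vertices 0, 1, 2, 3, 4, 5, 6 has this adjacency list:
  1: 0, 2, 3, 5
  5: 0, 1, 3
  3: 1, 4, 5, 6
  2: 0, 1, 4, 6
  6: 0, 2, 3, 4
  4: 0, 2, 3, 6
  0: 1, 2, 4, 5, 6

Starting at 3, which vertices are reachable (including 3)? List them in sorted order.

Start at 3.
Its neighbours: 1, 4, 5, 6.
Then their neighbours: 0, 2.
Every vertex is now reached.

0, 1, 2, 3, 4, 5, 6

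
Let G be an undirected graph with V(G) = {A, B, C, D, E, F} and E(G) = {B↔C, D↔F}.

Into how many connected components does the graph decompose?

4

From A: component {A}.
From B: component {B, C}.
From D: component {D, F}.
From E: component {E}.
That's 4 components.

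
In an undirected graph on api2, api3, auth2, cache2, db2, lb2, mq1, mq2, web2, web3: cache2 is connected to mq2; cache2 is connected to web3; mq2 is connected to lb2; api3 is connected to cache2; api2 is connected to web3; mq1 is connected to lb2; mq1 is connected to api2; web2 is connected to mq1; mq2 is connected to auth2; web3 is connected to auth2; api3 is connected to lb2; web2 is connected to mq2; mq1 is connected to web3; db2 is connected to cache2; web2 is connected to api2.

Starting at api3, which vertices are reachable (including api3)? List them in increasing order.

api2, api3, auth2, cache2, db2, lb2, mq1, mq2, web2, web3

Start at api3.
Its neighbours: cache2, lb2.
Then their neighbours: db2, mq1, mq2, web3.
Then next layer: api2, auth2, web2.
Every vertex is now reached.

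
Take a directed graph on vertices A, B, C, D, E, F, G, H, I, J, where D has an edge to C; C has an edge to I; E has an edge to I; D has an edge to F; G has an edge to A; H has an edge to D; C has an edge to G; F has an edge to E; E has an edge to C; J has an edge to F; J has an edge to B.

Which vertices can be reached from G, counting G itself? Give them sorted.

A, G

Start at G.
Its neighbours: A.
Nothing further is reachable.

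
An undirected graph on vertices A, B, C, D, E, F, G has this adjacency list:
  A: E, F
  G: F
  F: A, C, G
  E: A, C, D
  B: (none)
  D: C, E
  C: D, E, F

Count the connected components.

From A: component {A, C, D, E, F, G}.
From B: component {B}.
That's 2 components.

2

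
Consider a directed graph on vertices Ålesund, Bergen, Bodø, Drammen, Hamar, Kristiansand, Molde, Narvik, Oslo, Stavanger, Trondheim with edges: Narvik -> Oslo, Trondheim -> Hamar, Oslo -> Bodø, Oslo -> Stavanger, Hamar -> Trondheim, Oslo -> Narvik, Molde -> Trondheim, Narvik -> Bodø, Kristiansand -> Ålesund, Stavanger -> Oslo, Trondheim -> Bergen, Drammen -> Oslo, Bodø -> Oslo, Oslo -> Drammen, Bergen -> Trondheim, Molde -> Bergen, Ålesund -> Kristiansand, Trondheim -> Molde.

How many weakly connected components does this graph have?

3

From Ålesund: component {Ålesund, Kristiansand}.
From Bergen: component {Bergen, Hamar, Molde, Trondheim}.
From Bodø: component {Bodø, Drammen, Narvik, Oslo, Stavanger}.
That's 3 components.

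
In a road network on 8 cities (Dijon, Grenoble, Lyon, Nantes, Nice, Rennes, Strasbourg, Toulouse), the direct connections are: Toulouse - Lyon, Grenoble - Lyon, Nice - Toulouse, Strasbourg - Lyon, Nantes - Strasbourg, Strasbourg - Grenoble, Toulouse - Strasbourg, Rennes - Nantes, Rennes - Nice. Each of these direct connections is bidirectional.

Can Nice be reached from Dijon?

Dijon has no edges, so nothing is reachable from it.

No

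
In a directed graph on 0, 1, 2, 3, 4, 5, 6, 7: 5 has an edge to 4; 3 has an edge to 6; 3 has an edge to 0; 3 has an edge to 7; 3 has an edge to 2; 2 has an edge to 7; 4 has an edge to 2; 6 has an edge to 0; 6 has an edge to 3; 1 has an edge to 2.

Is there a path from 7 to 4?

7 has no outgoing edges, so nothing is reachable from it.

No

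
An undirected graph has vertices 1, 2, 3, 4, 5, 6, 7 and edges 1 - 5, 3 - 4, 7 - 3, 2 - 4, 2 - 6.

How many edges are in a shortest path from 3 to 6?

3

Distance 0: 3.
Distance 1: 4, 7.
Distance 2: 2.
Distance 3: 6 — contains 6.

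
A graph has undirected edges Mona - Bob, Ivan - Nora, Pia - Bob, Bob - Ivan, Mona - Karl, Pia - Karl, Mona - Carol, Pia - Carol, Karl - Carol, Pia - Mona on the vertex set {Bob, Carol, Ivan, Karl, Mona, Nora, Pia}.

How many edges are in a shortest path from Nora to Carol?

4

Distance 0: Nora.
Distance 1: Ivan.
Distance 2: Bob.
Distance 3: Mona, Pia.
Distance 4: Carol, Karl — contains Carol.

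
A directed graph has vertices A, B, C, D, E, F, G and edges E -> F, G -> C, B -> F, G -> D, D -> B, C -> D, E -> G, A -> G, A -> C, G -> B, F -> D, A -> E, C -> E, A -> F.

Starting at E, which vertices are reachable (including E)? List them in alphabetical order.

Start at E.
Its neighbours: F, G.
Then their neighbours: B, C, D.
Nothing further is reachable.

B, C, D, E, F, G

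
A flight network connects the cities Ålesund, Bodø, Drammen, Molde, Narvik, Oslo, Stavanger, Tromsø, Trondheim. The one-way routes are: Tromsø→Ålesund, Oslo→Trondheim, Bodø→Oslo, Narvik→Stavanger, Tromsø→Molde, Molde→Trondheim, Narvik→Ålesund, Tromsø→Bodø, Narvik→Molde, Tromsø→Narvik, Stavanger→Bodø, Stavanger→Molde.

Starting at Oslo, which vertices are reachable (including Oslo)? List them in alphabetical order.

Oslo, Trondheim

Start at Oslo.
Its neighbours: Trondheim.
Nothing further is reachable.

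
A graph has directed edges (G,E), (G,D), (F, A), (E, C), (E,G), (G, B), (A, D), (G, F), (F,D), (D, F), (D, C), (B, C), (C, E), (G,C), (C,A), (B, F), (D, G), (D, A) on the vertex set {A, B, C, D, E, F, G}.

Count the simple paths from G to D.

G→B→C→A→D
G→B→F→A→D
G→B→F→D
G→C→A→D
G→D
G→E→C→A→D
G→F→A→D
G→F→D

8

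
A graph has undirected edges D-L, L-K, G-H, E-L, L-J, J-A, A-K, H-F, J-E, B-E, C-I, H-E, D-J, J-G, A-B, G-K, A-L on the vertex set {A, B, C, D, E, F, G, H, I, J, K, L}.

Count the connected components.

2

From A: component {A, B, D, E, F, G, H, J, K, L}.
From C: component {C, I}.
That's 2 components.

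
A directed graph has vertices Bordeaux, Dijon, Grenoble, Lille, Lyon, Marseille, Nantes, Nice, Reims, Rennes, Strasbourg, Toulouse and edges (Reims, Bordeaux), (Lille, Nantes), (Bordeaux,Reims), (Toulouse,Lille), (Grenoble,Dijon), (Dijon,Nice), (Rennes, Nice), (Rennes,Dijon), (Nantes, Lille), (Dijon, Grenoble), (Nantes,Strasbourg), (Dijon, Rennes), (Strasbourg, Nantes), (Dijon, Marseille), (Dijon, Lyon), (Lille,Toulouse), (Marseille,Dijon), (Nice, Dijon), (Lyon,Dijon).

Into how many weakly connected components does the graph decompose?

3

From Bordeaux: component {Bordeaux, Reims}.
From Dijon: component {Dijon, Grenoble, Lyon, Marseille, Nice, Rennes}.
From Lille: component {Lille, Nantes, Strasbourg, Toulouse}.
That's 3 components.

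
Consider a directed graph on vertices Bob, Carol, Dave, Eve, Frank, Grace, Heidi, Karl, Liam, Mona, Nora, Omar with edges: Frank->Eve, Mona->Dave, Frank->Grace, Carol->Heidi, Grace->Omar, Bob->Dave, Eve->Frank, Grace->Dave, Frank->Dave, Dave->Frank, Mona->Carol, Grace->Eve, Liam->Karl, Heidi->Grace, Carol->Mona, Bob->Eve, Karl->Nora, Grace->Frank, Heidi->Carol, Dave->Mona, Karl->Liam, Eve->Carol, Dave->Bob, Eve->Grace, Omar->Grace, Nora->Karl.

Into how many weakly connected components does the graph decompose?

2

From Bob: component {Bob, Carol, Dave, Eve, Frank, Grace, Heidi, Mona, Omar}.
From Karl: component {Karl, Liam, Nora}.
That's 2 components.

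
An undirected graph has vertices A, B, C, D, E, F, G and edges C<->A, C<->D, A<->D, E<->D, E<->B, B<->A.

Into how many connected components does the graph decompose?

3

From A: component {A, B, C, D, E}.
From F: component {F}.
From G: component {G}.
That's 3 components.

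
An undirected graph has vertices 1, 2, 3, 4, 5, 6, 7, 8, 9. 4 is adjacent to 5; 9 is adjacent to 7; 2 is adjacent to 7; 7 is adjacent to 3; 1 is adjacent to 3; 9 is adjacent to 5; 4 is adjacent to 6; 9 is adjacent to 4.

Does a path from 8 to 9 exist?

8 has no edges, so nothing is reachable from it.

No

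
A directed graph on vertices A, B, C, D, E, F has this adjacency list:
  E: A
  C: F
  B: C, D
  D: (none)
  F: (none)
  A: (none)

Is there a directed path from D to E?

No

D has no outgoing edges, so nothing is reachable from it.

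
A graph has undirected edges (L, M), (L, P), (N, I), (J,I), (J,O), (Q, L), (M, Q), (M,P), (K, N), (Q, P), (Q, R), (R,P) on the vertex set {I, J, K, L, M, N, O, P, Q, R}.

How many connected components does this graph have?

2

From I: component {I, J, K, N, O}.
From L: component {L, M, P, Q, R}.
That's 2 components.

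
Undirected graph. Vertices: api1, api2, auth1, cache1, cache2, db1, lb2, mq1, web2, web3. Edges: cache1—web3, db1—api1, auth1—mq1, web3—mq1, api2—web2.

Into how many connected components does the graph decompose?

5

From api1: component {api1, db1}.
From api2: component {api2, web2}.
From auth1: component {auth1, cache1, mq1, web3}.
From cache2: component {cache2}.
From lb2: component {lb2}.
That's 5 components.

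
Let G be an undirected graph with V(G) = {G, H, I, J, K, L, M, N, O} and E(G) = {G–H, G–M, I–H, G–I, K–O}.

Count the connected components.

5

From G: component {G, H, I, M}.
From J: component {J}.
From K: component {K, O}.
From L: component {L}.
From N: component {N}.
That's 5 components.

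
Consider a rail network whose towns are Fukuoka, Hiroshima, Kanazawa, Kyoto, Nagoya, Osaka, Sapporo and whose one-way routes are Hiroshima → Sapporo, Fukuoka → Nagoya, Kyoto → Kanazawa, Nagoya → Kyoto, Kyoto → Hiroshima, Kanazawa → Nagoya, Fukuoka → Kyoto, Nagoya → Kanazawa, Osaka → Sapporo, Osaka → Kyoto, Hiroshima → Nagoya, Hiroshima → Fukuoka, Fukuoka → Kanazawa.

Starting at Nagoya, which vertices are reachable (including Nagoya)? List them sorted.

Fukuoka, Hiroshima, Kanazawa, Kyoto, Nagoya, Sapporo

Start at Nagoya.
Its neighbours: Kanazawa, Kyoto.
Then their neighbours: Hiroshima.
Then next layer: Fukuoka, Sapporo.
Nothing further is reachable.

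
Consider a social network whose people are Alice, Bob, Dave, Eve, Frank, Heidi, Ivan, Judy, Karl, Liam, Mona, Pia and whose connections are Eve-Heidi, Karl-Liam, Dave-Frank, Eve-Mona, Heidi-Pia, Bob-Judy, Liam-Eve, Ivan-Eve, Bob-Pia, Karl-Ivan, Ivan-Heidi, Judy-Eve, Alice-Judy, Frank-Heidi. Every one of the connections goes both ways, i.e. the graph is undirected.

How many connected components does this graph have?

1

From Alice: component {Alice, Bob, Dave, Eve, Frank, Heidi, Ivan, Judy, Karl, Liam, Mona, Pia}.
That's 1 component.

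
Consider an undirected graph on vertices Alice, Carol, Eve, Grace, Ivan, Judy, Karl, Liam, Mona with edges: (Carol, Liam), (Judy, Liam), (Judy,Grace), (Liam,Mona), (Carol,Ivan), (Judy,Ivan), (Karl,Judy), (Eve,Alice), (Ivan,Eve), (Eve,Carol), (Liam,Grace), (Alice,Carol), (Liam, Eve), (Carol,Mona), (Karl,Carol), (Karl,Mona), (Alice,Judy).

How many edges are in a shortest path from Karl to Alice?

Distance 0: Karl.
Distance 1: Carol, Judy, Mona.
Distance 2: Alice, Eve, Grace, Ivan, Liam — contains Alice.

2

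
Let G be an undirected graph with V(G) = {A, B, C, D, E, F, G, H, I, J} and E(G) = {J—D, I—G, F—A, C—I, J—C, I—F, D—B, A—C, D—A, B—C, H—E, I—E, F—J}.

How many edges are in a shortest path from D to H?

Distance 0: D.
Distance 1: A, B, J.
Distance 2: C, F.
Distance 3: I.
Distance 4: E, G.
Distance 5: H — contains H.

5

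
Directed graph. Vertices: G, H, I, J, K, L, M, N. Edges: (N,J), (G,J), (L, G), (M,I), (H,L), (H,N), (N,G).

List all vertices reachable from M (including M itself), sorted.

I, M

Start at M.
Its neighbours: I.
Nothing further is reachable.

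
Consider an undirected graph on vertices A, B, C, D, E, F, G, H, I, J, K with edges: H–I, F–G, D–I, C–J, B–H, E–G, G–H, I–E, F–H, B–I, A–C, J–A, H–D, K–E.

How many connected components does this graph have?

2

From A: component {A, C, J}.
From B: component {B, D, E, F, G, H, I, K}.
That's 2 components.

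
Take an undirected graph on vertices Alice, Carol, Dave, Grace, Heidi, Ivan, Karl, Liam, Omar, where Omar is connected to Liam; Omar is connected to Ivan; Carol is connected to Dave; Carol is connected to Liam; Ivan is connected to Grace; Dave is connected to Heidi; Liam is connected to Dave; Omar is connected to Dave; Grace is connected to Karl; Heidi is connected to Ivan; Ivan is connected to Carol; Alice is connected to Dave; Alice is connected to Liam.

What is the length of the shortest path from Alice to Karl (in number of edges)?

5

Distance 0: Alice.
Distance 1: Dave, Liam.
Distance 2: Carol, Heidi, Omar.
Distance 3: Ivan.
Distance 4: Grace.
Distance 5: Karl — contains Karl.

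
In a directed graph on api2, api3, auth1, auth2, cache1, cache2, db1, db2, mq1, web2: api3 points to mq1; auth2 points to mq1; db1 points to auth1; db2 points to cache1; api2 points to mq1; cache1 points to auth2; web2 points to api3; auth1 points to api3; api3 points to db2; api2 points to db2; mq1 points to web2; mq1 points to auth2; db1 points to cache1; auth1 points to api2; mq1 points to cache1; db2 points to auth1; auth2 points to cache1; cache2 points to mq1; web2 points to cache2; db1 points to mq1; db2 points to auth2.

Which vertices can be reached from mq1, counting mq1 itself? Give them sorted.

Start at mq1.
Its neighbours: auth2, cache1, web2.
Then their neighbours: api3, cache2.
Then next layer: db2.
Then next layer: auth1.
Then next layer: api2.
Nothing further is reachable.

api2, api3, auth1, auth2, cache1, cache2, db2, mq1, web2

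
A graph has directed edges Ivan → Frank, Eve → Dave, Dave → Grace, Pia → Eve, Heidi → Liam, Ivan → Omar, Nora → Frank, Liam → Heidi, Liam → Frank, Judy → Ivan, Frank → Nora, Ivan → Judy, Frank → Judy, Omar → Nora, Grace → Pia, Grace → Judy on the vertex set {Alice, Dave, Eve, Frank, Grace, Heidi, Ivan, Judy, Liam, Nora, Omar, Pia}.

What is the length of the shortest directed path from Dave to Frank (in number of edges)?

4

Distance 0: Dave.
Distance 1: Grace.
Distance 2: Judy, Pia.
Distance 3: Eve, Ivan.
Distance 4: Frank, Omar — contains Frank.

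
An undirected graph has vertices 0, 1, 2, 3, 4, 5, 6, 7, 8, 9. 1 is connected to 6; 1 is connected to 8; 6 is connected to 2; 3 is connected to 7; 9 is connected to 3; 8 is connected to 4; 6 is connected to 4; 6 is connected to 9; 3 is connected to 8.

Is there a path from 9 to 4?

Yes

Explore from 9.
Distance 1: reach 3, 6.
Distance 2: reach 1, 2, 4, 7, 8.
Found 4.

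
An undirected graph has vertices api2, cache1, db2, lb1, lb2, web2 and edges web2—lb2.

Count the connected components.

From api2: component {api2}.
From cache1: component {cache1}.
From db2: component {db2}.
From lb1: component {lb1}.
From lb2: component {lb2, web2}.
That's 5 components.

5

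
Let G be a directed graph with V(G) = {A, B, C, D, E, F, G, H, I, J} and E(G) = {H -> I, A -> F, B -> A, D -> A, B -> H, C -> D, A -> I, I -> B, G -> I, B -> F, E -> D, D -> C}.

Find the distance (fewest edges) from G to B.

2

Distance 0: G.
Distance 1: I.
Distance 2: B — contains B.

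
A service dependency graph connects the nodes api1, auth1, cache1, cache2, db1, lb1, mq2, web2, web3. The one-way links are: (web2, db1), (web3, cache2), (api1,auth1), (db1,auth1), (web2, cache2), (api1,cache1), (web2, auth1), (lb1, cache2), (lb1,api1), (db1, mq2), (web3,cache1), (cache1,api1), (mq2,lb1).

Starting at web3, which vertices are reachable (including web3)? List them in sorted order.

Start at web3.
Its neighbours: cache1, cache2.
Then their neighbours: api1.
Then next layer: auth1.
Nothing further is reachable.

api1, auth1, cache1, cache2, web3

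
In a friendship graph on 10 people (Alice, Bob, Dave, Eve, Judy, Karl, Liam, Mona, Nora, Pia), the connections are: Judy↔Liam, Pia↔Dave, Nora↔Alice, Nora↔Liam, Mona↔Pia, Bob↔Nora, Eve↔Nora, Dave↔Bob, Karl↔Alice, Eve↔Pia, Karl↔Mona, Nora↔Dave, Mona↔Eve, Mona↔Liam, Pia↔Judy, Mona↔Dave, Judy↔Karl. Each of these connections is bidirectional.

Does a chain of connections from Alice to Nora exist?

Explore from Alice.
Distance 1: reach Karl, Nora.
Found Nora.

Yes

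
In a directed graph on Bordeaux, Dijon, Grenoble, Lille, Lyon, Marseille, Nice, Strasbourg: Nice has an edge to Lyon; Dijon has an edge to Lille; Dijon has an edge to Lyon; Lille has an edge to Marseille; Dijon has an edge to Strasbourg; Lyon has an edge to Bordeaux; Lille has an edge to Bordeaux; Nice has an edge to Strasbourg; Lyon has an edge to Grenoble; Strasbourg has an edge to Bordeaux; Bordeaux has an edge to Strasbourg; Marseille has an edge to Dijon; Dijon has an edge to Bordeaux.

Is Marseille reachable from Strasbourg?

Explore from Strasbourg.
Distance 1: reach Bordeaux.
The search from Strasbourg is exhausted; no directed path reaches Marseille.

No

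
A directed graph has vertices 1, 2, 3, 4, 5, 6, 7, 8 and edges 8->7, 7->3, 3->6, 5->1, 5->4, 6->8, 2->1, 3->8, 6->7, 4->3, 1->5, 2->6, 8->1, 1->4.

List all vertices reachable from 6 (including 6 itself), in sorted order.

Start at 6.
Its neighbours: 7, 8.
Then their neighbours: 1, 3.
Then next layer: 4, 5.
Nothing further is reachable.

1, 3, 4, 5, 6, 7, 8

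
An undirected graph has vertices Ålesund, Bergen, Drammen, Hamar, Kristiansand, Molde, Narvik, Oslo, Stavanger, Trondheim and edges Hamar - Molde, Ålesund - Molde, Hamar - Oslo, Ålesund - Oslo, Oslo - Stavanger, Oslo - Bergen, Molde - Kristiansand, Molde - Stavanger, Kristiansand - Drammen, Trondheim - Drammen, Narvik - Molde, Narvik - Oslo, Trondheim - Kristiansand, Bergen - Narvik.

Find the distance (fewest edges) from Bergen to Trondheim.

4

Distance 0: Bergen.
Distance 1: Narvik, Oslo.
Distance 2: Ålesund, Hamar, Molde, Stavanger.
Distance 3: Kristiansand.
Distance 4: Drammen, Trondheim — contains Trondheim.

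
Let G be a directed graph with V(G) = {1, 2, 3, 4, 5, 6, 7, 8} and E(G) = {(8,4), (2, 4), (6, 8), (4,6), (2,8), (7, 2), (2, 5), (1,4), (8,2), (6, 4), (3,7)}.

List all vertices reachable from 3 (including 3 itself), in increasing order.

2, 3, 4, 5, 6, 7, 8

Start at 3.
Its neighbours: 7.
Then their neighbours: 2.
Then next layer: 4, 5, 8.
Then next layer: 6.
Nothing further is reachable.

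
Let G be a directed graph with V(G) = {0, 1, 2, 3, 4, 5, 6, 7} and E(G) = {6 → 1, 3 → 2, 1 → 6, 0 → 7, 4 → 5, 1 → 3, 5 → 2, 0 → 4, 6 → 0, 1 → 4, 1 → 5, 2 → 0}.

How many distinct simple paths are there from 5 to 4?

1

5→2→0→4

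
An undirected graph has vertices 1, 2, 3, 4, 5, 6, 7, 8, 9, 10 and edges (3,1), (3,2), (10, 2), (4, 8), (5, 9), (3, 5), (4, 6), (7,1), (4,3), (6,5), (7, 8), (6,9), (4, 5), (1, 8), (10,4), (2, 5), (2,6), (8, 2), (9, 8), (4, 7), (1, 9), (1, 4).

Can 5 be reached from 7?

Yes

Explore from 7.
Distance 1: reach 1, 4, 8.
Distance 2: reach 2, 3, 5, 6, 9, 10.
Found 5.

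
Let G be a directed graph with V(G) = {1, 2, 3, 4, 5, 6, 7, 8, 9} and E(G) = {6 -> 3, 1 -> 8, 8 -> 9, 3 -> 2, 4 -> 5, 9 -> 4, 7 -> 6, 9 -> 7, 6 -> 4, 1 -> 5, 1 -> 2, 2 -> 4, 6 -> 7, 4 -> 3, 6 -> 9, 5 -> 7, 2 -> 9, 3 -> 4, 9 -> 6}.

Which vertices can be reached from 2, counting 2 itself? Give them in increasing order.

2, 3, 4, 5, 6, 7, 9

Start at 2.
Its neighbours: 4, 9.
Then their neighbours: 3, 5, 6, 7.
Nothing further is reachable.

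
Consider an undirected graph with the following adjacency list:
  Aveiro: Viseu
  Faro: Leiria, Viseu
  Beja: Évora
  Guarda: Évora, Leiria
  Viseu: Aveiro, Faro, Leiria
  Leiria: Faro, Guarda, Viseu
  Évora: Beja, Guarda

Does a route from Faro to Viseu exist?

Yes

Explore from Faro.
Distance 1: reach Leiria, Viseu.
Found Viseu.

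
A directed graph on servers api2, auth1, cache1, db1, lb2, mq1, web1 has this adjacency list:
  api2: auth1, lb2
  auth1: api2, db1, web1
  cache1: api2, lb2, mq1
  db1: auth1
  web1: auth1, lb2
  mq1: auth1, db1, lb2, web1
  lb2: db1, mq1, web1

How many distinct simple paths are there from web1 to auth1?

4

web1→auth1
web1→lb2→db1→auth1
web1→lb2→mq1→auth1
web1→lb2→mq1→db1→auth1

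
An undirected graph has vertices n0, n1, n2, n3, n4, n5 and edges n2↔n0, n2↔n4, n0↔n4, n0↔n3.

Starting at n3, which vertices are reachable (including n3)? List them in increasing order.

Start at n3.
Its neighbours: n0.
Then their neighbours: n2, n4.
Nothing further is reachable.

n0, n2, n3, n4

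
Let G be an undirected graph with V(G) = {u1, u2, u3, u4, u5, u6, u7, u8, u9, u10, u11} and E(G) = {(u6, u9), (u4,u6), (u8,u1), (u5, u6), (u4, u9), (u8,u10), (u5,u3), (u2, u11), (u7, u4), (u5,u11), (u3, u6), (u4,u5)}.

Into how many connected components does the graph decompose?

2

From u1: component {u1, u8, u10}.
From u2: component {u2, u3, u4, u5, u6, u7, u9, u11}.
That's 2 components.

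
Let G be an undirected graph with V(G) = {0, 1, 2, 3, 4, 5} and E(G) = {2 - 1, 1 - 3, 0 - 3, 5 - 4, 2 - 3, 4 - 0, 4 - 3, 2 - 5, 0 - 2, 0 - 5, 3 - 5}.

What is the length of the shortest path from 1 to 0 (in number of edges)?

2

Distance 0: 1.
Distance 1: 2, 3.
Distance 2: 0, 4, 5 — contains 0.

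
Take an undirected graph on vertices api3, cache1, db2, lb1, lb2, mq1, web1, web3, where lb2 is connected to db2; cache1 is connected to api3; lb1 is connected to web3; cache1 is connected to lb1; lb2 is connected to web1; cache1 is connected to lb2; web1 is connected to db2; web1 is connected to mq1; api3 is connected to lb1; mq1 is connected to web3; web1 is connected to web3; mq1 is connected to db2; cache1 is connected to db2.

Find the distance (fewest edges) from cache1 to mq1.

Distance 0: cache1.
Distance 1: api3, db2, lb1, lb2.
Distance 2: mq1, web1, web3 — contains mq1.

2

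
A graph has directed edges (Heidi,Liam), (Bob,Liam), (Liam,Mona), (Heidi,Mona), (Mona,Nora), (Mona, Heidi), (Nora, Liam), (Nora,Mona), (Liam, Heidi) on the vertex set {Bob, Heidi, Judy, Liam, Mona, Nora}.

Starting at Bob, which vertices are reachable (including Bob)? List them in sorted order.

Start at Bob.
Its neighbours: Liam.
Then their neighbours: Heidi, Mona.
Then next layer: Nora.
Nothing further is reachable.

Bob, Heidi, Liam, Mona, Nora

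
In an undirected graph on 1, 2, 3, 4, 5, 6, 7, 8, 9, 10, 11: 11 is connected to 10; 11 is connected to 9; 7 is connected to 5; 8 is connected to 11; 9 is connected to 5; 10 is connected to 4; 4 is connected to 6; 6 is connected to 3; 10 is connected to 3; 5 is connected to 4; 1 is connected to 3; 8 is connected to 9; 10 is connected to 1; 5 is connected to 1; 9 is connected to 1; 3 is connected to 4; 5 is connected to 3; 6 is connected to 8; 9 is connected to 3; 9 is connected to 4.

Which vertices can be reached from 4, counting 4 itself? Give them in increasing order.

Start at 4.
Its neighbours: 3, 5, 6, 9, 10.
Then their neighbours: 1, 7, 8, 11.
Nothing further is reachable.

1, 3, 4, 5, 6, 7, 8, 9, 10, 11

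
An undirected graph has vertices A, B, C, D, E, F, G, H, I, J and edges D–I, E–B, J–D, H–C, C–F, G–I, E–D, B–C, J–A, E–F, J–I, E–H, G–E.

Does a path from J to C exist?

Yes

Explore from J.
Distance 1: reach A, D, I.
Distance 2: reach E, G.
Distance 3: reach B, F, H.
Distance 4: reach C.
Found C.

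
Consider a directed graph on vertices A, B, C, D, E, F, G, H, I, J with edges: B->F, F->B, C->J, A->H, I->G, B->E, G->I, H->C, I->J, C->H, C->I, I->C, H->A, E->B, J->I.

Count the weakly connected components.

From A: component {A, C, G, H, I, J}.
From B: component {B, E, F}.
From D: component {D}.
That's 3 components.

3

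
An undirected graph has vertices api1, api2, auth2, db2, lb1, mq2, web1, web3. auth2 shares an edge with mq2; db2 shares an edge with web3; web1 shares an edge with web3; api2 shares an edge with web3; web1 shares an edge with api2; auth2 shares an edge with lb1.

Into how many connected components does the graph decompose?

From api1: component {api1}.
From api2: component {api2, db2, web1, web3}.
From auth2: component {auth2, lb1, mq2}.
That's 3 components.

3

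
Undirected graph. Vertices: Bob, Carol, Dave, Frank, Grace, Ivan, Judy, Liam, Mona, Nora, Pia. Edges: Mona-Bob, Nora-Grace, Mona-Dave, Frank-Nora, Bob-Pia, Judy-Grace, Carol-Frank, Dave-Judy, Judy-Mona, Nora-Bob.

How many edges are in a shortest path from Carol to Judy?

4

Distance 0: Carol.
Distance 1: Frank.
Distance 2: Nora.
Distance 3: Bob, Grace.
Distance 4: Judy, Mona, Pia — contains Judy.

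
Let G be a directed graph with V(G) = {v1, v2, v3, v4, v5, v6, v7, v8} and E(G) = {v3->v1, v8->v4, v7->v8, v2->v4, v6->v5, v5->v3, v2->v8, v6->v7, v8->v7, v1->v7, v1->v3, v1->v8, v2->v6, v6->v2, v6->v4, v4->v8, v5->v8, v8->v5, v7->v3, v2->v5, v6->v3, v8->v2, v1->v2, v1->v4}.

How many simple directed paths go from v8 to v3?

6

v8→v2→v5→v3
v8→v2→v6→v3
v8→v2→v6→v5→v3
v8→v2→v6→v7→v3
v8→v5→v3
v8→v7→v3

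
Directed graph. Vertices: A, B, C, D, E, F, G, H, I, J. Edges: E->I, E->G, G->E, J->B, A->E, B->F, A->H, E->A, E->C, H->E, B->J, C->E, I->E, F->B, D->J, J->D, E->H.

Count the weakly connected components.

From A: component {A, C, E, G, H, I}.
From B: component {B, D, F, J}.
That's 2 components.

2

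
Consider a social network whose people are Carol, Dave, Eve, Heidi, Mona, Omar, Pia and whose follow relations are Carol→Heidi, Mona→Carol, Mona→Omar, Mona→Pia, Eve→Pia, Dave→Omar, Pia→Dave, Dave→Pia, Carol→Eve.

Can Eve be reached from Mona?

Yes

Explore from Mona.
Distance 1: reach Carol, Omar, Pia.
Distance 2: reach Dave, Eve, Heidi.
Found Eve.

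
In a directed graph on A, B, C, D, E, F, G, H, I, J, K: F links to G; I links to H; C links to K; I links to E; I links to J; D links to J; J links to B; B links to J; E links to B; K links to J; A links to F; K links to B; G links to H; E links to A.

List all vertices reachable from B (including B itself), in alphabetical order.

Start at B.
Its neighbours: J.
Nothing further is reachable.

B, J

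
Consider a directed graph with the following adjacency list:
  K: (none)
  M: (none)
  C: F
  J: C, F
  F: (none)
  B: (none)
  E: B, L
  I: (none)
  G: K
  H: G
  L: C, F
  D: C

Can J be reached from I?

No

I has no outgoing edges, so nothing is reachable from it.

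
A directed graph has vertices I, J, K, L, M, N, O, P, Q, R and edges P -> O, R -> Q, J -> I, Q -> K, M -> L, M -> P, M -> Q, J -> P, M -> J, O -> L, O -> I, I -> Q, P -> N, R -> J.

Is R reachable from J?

No

Explore from J.
Distance 1: reach I, P.
Distance 2: reach N, O, Q.
Distance 3: reach K, L.
The search from J is exhausted; no directed path reaches R.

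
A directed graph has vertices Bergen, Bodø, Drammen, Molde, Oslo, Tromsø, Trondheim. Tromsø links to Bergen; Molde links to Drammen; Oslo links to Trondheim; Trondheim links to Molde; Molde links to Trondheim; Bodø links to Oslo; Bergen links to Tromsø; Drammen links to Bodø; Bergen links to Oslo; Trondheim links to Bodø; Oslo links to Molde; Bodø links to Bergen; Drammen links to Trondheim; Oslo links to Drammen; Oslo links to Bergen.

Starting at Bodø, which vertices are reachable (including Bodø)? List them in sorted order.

Start at Bodø.
Its neighbours: Bergen, Oslo.
Then their neighbours: Drammen, Molde, Tromsø, Trondheim.
Every vertex is now reached.

Bergen, Bodø, Drammen, Molde, Oslo, Tromsø, Trondheim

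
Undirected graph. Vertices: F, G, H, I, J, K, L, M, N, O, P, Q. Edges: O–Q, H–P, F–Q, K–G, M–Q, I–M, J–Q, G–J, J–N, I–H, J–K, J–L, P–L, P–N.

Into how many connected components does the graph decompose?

From F: component {F, G, H, I, J, K, L, M, N, O, P, Q}.
That's 1 component.

1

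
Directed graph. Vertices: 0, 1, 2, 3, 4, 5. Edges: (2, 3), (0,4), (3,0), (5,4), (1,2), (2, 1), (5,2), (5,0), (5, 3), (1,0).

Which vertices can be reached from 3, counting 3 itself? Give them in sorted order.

Start at 3.
Its neighbours: 0.
Then their neighbours: 4.
Nothing further is reachable.

0, 3, 4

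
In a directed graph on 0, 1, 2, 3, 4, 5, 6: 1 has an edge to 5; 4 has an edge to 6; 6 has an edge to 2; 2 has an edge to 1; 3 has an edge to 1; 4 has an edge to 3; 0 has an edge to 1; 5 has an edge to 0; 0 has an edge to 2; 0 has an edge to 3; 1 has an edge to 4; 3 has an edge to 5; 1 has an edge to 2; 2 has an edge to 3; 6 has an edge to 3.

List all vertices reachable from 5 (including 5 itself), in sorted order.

0, 1, 2, 3, 4, 5, 6

Start at 5.
Its neighbours: 0.
Then their neighbours: 1, 2, 3.
Then next layer: 4.
Then next layer: 6.
Every vertex is now reached.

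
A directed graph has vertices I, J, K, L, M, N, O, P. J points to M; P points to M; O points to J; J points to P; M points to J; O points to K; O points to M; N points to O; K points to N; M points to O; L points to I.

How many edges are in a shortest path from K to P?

Distance 0: K.
Distance 1: N.
Distance 2: O.
Distance 3: J, M.
Distance 4: P — contains P.

4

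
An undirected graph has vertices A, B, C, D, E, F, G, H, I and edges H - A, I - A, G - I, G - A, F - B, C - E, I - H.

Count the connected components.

4

From A: component {A, G, H, I}.
From B: component {B, F}.
From C: component {C, E}.
From D: component {D}.
That's 4 components.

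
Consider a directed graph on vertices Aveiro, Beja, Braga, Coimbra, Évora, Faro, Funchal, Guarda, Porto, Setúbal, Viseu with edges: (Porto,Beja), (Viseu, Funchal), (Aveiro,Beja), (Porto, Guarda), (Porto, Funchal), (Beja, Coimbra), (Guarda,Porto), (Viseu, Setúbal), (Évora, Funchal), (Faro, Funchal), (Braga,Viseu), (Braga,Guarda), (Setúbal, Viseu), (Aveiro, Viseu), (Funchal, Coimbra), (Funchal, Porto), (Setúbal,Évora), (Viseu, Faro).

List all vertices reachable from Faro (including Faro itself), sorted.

Beja, Coimbra, Faro, Funchal, Guarda, Porto

Start at Faro.
Its neighbours: Funchal.
Then their neighbours: Coimbra, Porto.
Then next layer: Beja, Guarda.
Nothing further is reachable.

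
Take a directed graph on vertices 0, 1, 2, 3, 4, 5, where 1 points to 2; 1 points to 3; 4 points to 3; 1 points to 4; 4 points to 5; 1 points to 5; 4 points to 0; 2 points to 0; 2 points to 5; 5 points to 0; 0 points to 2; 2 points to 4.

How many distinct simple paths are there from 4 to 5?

2

4→0→2→5
4→5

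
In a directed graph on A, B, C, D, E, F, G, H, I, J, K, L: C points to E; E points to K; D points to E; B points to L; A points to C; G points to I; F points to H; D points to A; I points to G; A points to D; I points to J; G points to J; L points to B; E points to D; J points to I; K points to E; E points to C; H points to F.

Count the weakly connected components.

From A: component {A, C, D, E, K}.
From B: component {B, L}.
From F: component {F, H}.
From G: component {G, I, J}.
That's 4 components.

4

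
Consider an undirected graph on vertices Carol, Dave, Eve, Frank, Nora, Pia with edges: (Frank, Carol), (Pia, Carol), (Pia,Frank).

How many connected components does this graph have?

4

From Carol: component {Carol, Frank, Pia}.
From Dave: component {Dave}.
From Eve: component {Eve}.
From Nora: component {Nora}.
That's 4 components.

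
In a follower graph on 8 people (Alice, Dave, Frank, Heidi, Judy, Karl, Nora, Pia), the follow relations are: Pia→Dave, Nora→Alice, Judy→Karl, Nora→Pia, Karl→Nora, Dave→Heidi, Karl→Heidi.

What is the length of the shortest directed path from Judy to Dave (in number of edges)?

Distance 0: Judy.
Distance 1: Karl.
Distance 2: Heidi, Nora.
Distance 3: Alice, Pia.
Distance 4: Dave — contains Dave.

4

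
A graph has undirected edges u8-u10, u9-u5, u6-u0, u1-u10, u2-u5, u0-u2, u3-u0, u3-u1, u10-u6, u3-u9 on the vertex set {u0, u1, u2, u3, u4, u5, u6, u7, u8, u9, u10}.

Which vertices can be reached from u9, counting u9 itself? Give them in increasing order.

u0, u1, u2, u3, u5, u6, u8, u9, u10

Start at u9.
Its neighbours: u3, u5.
Then their neighbours: u0, u1, u2.
Then next layer: u6, u10.
Then next layer: u8.
Nothing further is reachable.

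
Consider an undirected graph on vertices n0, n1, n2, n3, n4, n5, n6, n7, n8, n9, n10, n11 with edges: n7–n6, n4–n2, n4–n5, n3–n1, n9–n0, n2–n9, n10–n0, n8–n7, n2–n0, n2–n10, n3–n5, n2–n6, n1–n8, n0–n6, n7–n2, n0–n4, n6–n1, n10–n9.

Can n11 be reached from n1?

No

Explore from n1.
Distance 1: reach n3, n6, n8.
Distance 2: reach n0, n2, n5, n7.
Distance 3: reach n4, n9, n10.
The search is exhausted without reaching n11; it lies in a different component.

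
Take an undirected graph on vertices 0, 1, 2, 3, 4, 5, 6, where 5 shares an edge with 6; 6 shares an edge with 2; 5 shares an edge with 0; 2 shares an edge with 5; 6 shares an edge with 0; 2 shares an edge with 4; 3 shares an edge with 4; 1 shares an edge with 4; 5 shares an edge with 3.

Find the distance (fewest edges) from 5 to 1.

Distance 0: 5.
Distance 1: 0, 2, 3, 6.
Distance 2: 4.
Distance 3: 1 — contains 1.

3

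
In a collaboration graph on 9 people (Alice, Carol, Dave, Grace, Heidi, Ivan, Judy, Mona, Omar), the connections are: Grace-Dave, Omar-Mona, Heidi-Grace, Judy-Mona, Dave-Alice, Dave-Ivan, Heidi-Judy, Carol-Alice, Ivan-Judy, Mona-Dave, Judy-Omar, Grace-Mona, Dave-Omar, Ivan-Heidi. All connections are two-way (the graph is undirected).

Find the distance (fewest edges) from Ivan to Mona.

Distance 0: Ivan.
Distance 1: Dave, Heidi, Judy.
Distance 2: Alice, Grace, Mona, Omar — contains Mona.

2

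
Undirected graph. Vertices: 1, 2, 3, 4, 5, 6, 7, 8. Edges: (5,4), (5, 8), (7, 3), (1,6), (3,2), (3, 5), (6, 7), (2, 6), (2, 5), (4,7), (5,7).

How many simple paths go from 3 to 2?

7

3–2
3–5–2
3–5–4–7–6–2
3–5–7–6–2
3–7–4–5–2
3–7–5–2
3–7–6–2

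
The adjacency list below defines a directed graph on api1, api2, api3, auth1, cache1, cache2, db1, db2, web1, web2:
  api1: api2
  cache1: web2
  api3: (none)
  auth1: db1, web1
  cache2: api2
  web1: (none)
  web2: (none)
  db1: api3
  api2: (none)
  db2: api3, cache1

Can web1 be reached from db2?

No

Explore from db2.
Distance 1: reach api3, cache1.
Distance 2: reach web2.
The search from db2 is exhausted; no directed path reaches web1.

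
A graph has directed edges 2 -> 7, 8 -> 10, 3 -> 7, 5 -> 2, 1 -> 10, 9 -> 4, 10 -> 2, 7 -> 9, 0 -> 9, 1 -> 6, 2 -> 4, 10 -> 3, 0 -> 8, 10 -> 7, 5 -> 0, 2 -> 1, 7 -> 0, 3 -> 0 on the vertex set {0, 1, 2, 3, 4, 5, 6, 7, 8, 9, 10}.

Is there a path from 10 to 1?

Yes

Explore from 10.
Distance 1: reach 2, 3, 7.
Distance 2: reach 0, 1, 4, 9.
Found 1.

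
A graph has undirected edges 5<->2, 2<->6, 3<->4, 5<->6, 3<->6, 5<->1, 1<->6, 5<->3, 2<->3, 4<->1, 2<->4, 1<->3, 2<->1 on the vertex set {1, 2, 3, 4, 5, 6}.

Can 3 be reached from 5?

Yes

Explore from 5.
Distance 1: reach 1, 2, 3, 6.
Found 3.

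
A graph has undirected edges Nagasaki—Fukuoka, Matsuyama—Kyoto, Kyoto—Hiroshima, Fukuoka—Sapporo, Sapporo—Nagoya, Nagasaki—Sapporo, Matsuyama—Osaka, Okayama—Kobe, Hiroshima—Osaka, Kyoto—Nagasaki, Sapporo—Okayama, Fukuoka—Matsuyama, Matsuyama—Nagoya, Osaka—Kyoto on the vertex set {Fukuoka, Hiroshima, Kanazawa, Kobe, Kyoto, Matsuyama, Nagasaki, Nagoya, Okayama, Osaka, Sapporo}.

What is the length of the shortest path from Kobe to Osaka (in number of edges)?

Distance 0: Kobe.
Distance 1: Okayama.
Distance 2: Sapporo.
Distance 3: Fukuoka, Nagasaki, Nagoya.
Distance 4: Kyoto, Matsuyama.
Distance 5: Hiroshima, Osaka — contains Osaka.

5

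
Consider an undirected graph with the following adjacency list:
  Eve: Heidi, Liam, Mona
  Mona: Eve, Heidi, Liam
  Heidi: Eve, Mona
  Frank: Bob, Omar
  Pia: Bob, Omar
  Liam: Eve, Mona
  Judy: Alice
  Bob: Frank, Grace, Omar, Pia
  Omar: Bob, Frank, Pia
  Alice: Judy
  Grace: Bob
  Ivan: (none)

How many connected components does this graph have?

4

From Alice: component {Alice, Judy}.
From Bob: component {Bob, Frank, Grace, Omar, Pia}.
From Eve: component {Eve, Heidi, Liam, Mona}.
From Ivan: component {Ivan}.
That's 4 components.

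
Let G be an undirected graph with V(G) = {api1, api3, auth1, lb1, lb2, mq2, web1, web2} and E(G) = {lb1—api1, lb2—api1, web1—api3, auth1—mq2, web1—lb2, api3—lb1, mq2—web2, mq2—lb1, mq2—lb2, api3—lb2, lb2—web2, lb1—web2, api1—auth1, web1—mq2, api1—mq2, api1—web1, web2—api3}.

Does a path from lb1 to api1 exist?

Explore from lb1.
Distance 1: reach api1, api3, mq2, web2.
Found api1.

Yes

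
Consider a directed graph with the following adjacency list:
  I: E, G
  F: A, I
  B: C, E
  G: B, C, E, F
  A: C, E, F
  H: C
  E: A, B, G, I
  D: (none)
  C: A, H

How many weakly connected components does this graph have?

From A: component {A, B, C, E, F, G, H, I}.
From D: component {D}.
That's 2 components.

2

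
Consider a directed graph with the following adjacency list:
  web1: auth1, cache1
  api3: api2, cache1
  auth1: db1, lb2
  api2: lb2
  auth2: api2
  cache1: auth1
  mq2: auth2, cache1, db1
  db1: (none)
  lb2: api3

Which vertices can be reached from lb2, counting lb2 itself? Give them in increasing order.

api2, api3, auth1, cache1, db1, lb2

Start at lb2.
Its neighbours: api3.
Then their neighbours: api2, cache1.
Then next layer: auth1.
Then next layer: db1.
Nothing further is reachable.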